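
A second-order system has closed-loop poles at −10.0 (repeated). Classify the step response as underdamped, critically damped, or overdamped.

critically damped

Since there is a repeated negative-real pole, the response is critically damped.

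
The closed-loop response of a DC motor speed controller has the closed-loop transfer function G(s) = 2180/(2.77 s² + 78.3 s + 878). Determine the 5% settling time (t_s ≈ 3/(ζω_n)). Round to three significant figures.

Dividing through by 2.77: denominator becomes s² + 28.27 s + 317.0.
So ω_n = √317.0 = 17.8 rad/s and ζ = 28.27/(2·17.8) = 0.794.
t_s ≈ 3/(ζω_n) = 0.212 s.

t_s ≈ 0.212 s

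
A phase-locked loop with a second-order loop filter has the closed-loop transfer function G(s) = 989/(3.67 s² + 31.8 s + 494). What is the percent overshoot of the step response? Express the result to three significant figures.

Dividing through by 3.67: denominator becomes s² + 8.665 s + 134.6.
So ω_n = √134.6 = 11.6 rad/s and ζ = 8.665/(2·11.6) = 0.373.
%OS = 100·exp(−πζ/√(1−ζ²)) = 28.2%.

%OS ≈ 28.2%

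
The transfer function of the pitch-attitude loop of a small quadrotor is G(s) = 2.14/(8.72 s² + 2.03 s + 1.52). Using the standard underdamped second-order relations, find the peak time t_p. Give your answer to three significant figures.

t_p ≈ 7.84 s

Dividing through by 8.72: denominator becomes s² + 0.2328 s + 0.1743.
So ω_n = √0.1743 = 0.418 rad/s and ζ = 0.2328/(2·0.418) = 0.279.
The damped frequency ω_d = ω_n√(1−ζ²) = 0.401 rad/s. t_p = π/ω_d = 7.84 s.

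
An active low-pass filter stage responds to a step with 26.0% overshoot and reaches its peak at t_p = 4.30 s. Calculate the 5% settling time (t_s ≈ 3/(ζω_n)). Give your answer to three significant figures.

t_s ≈ 9.58 s

The overshoot fixes ζ = −ln(OS)/√(π²+ln²(OS)) = 0.394.
t_p = π/ω_d ⇒ ω_d = 0.731 rad/s; then ω_n = ω_d/√(1−ζ²) = 0.795 rad/s.
t_s ≈ 3/(ζω_n) = 3/(0.394·0.795) = 9.58 s.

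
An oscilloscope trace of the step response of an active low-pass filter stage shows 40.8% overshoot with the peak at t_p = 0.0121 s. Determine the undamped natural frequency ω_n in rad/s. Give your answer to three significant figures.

ω_n ≈ 270 rad/s

The overshoot fixes ζ = −ln(OS)/√(π²+ln²(OS)) = 0.274.
From t_p = π/ω_d, ω_d = π/0.0121 = 260 rad/s, so ω_n = ω_d/√(1−ζ²) = 270 rad/s.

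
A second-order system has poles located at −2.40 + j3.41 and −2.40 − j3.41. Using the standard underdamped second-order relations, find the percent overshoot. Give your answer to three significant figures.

|pole| = ω_n = √(2.40² + 3.41²) = 4.17 rad/s; ζ = cos θ = σ/ω_n = 0.576.
%OS = 100 e^{−πζ/√(1−ζ²)} with ζ = 0.576 gives 11.0%.

%OS ≈ 11.0%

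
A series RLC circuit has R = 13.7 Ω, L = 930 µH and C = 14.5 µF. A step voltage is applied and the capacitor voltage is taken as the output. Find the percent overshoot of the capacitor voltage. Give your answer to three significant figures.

For a series RLC circuit (capacitor voltage as output), ω_n = 1/√(LC) = 1/√(930 µH · 14.5 µF) = 8610 rad/s.
ζ = (R/2)·√(C/L) = (13.7/2)·√(14.5 µF/930 µH) = 0.855.
%OS = 100 e^{−πζ/√(1−ζ²)} with ζ = 0.855 gives 0.559%.

%OS ≈ 0.559%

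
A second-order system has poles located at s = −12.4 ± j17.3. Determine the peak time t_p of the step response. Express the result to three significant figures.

t_p = π/ω_d with ω_d = 17.3 (the imaginary part), so t_p = 0.182 s.

t_p ≈ 0.182 s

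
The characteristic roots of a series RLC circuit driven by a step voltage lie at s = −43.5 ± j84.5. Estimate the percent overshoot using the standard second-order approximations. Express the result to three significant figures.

With σ = 43.5, ω_d = 84.5: ω_n = √(σ²+ω_d²) = 95.0 rad/s, ζ = σ/ω_n = 0.458.
Overshoot: exp(−π·0.458/√(1−0.458²)) = 0.198, i.e. 19.8%.

%OS ≈ 19.8%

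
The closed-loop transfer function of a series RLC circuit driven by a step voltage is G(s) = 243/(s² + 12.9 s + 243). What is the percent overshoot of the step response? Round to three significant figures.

%OS ≈ 24.0%

Matching coefficients with s² + 2ζω_n s + ω_n² gives ω_n² = 243 ⇒ ω_n = 15.6 rad/s, and ζ = 12.9/(2ω_n) = 0.414.
%OS = 100 e^{−πζ/√(1−ζ²)} with ζ = 0.414 gives 24.0%.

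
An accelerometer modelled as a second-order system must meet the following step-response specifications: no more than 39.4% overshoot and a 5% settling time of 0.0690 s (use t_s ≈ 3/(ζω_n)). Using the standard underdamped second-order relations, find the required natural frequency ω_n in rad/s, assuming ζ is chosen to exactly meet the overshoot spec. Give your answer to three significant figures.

From %OS = 100·exp(−πζ/√(1−ζ²)), invert to get ζ = −ln(OS)/√(π² + ln²(OS)) with OS = 0.394.
−ln 0.394 = 0.9314, so ζ = 0.9314/√(π² + 0.8675) = 0.284.
From t_s ≈ 3/(ζω_n): ω_n = 3/(ζ·t_s) = 3/(0.284·0.0690) = 153 rad/s.

ω_n ≈ 153 rad/s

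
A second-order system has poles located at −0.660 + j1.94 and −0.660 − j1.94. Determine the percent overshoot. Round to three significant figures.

%OS ≈ 34.3%

With σ = 0.660, ω_d = 1.94: ω_n = √(σ²+ω_d²) = 2.05 rad/s, ζ = σ/ω_n = 0.322.
Overshoot: exp(−π·0.322/√(1−0.322²)) = 0.343, i.e. 34.3%.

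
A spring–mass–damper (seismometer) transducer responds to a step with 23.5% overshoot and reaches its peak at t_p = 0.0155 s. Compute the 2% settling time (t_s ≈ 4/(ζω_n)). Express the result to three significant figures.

t_s ≈ 0.0428 s

ζ from %OS: ζ = |ln 0.235|/√(π²+ln²0.235) = 0.419.
From t_p = π/ω_d, ω_d = π/0.0155 = 203 rad/s, so ω_n = ω_d/√(1−ζ²) = 223 rad/s.
t_s ≈ 4/(ζω_n) = 4/(0.419·223) = 0.0428 s.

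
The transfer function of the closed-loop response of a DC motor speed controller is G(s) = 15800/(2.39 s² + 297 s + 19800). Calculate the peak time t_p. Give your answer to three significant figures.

Dividing through by 2.39: denominator becomes s² + 124.3 s + 8285.
So ω_n = √8285 = 91.0 rad/s and ζ = 124.3/(2·91.0) = 0.683.
The damped frequency ω_d = ω_n√(1−ζ²) = 66.5 rad/s. t_p = π/ω_d = 0.0472 s.

t_p ≈ 0.0472 s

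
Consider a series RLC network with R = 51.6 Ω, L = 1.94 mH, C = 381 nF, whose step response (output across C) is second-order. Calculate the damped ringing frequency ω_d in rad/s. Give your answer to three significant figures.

ω_d ≈ 34300 rad/s

For a series RLC circuit (capacitor voltage as output), ω_n = 1/√(LC) = 1/√(1.94 mH · 381 nF) = 36800 rad/s.
ζ = (R/2)·√(C/L) = (51.6/2)·√(381 nF/1.94 mH) = 0.362.
ω_d = 36800·√(1 − 0.362²) = 34300 rad/s.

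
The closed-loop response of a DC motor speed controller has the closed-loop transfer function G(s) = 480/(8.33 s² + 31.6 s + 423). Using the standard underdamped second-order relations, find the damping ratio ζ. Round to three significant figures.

ζ ≈ 0.266

Dividing through by 8.33: denominator becomes s² + 3.794 s + 50.78.
So ω_n = √50.78 = 7.13 rad/s and ζ = 3.794/(2·7.13) = 0.266.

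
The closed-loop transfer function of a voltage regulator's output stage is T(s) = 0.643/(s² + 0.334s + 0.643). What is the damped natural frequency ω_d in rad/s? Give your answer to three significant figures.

ω_d ≈ 0.784 rad/s

ω_n = √0.643 = 0.802 rad/s; ζ = 0.334/(2·0.802) = 0.208.
The damped frequency ω_d = ω_n√(1−ζ²) = 0.784 rad/s.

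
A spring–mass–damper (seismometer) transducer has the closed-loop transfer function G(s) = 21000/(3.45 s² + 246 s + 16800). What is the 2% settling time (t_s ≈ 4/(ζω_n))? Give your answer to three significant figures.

t_s ≈ 0.112 s

Dividing through by 3.45: denominator becomes s² + 71.30 s + 4870.
So ω_n = √4870 = 69.8 rad/s and ζ = 71.30/(2·69.8) = 0.511.
t_s ≈ 4/(ζω_n) = 0.112 s.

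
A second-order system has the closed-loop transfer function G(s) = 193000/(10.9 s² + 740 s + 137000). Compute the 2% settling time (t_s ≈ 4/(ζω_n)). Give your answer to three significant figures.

Dividing through by 10.9: denominator becomes s² + 67.89 s + 12570.
So ω_n = √12570 = 112 rad/s and ζ = 67.89/(2·112) = 0.303.
t_s ≈ 4/(ζω_n) = 0.118 s.

t_s ≈ 0.118 s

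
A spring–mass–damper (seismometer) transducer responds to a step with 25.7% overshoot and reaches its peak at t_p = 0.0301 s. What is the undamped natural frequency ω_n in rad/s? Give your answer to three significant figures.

The overshoot fixes ζ = −ln(OS)/√(π²+ln²(OS)) = 0.397.
From t_p = π/ω_d, ω_d = π/0.0301 = 104 rad/s, so ω_n = ω_d/√(1−ζ²) = 114 rad/s.

ω_n ≈ 114 rad/s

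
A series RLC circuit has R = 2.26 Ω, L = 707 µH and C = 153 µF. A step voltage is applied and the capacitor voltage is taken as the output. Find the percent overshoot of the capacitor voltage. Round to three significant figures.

For a series RLC circuit (capacitor voltage as output), ω_n = 1/√(LC) = 1/√(707 µH · 153 µF) = 3040 rad/s.
ζ = (R/2)·√(C/L) = (2.26/2)·√(153 µF/707 µH) = 0.526.
Overshoot: exp(−π·0.526/√(1−0.526²)) = 0.144, i.e. 14.4%.

%OS ≈ 14.4%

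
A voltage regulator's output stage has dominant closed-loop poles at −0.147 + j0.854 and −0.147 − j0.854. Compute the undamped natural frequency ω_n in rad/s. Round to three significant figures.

ω_n ≈ 0.867 rad/s

With σ = 0.147, ω_d = 0.854: ω_n = √(σ²+ω_d²) = 0.867 rad/s, ζ = σ/ω_n = 0.170.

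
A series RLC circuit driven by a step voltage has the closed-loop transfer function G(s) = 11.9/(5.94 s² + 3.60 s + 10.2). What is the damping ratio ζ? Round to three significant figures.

Dividing through by 5.94: denominator becomes s² + 0.6061 s + 1.717.
So ω_n = √1.717 = 1.31 rad/s and ζ = 0.6061/(2·1.31) = 0.231.

ζ ≈ 0.231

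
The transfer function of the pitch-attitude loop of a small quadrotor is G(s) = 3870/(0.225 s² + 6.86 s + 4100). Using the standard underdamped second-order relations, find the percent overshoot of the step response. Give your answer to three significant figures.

%OS ≈ 70.0%

Dividing through by 0.225: denominator becomes s² + 30.49 s + 18220.
So ω_n = √18220 = 135 rad/s and ζ = 30.49/(2·135) = 0.113.
%OS = 100·exp(−πζ/√(1−ζ²)) = 70.0%.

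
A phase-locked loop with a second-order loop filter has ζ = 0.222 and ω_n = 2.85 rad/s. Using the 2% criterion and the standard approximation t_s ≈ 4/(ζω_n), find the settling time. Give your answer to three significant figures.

t_s ≈ 4/(ζω_n) = 4/(0.222 × 2.85) = 6.32 s.

t_s ≈ 6.32 s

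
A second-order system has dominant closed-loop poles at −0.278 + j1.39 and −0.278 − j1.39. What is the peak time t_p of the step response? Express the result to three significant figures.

t_p = π/ω_d with ω_d = 1.39 (the imaginary part), so t_p = 2.26 s.

t_p ≈ 2.26 s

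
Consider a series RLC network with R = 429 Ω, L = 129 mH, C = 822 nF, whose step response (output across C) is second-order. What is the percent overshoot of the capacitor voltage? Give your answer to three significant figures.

%OS ≈ 13.2%

For a series RLC circuit (capacitor voltage as output), ω_n = 1/√(LC) = 1/√(129 mH · 822 nF) = 3070 rad/s.
ζ = (R/2)·√(C/L) = (429/2)·√(822 nF/129 mH) = 0.541.
%OS = 100 e^{−πζ/√(1−ζ²)} with ζ = 0.541 gives 13.2%.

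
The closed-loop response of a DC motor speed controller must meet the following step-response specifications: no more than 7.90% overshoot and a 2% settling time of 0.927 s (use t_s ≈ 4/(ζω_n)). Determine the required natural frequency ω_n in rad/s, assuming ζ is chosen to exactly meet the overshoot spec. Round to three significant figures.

ω_n ≈ 6.87 rad/s

From %OS = 100·exp(−πζ/√(1−ζ²)), invert to get ζ = −ln(OS)/√(π² + ln²(OS)) with OS = 0.0790.
−ln 0.0790 = 2.538, so ζ = 2.538/√(π² + 6.443) = 0.628.
Then ω_n = 4/(ζ t_s) = 4/(0.628 × 0.927) = 6.87 rad/s.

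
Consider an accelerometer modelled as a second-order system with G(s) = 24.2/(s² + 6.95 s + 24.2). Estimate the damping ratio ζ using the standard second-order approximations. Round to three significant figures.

ζ ≈ 0.706

ω_n = √24.2 = 4.92 rad/s; ζ = 6.95/(2·4.92) = 0.706.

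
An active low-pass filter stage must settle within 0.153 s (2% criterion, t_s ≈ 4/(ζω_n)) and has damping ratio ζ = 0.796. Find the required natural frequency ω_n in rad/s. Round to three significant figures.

Rearranging t_s ≈ 4/(ζω_n) gives ω_n = 4/(ζ·t_s) = 4/(0.796 × 0.153) = 32.8 rad/s.

ω_n ≈ 32.8 rad/s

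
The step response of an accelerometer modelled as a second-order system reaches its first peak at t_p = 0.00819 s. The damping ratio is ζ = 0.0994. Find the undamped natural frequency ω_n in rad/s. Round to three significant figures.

ω_n ≈ 385 rad/s

Peak time t_p = π/ω_d, so ω_d = π/t_p = π/0.00819 = 384 rad/s.
ω_n = ω_d/√(1−ζ²) = 384/√0.990 = 385 rad/s.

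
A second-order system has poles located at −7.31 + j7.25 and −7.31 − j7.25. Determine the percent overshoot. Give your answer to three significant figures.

%OS ≈ 4.21%

|pole| = ω_n = √(7.31² + 7.25²) = 10.3 rad/s; ζ = cos θ = σ/ω_n = 0.710.
%OS = 100·exp(−πζ/√(1−ζ²)) = 4.21%.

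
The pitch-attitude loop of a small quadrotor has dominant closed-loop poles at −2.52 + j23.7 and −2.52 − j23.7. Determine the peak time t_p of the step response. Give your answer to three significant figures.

t_p = π/ω_d with ω_d = 23.7 (the imaginary part), so t_p = 0.133 s.

t_p ≈ 0.133 s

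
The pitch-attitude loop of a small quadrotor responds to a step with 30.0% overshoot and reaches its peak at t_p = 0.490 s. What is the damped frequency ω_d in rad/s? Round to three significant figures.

ω_d ≈ 6.41 rad/s

t_p = π/ω_d, so ω_d = π/0.490 = 6.41 rad/s.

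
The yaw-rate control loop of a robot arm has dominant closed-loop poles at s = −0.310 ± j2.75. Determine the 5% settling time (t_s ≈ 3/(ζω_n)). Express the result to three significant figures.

For poles at −σ ± jω_d, ζω_n = σ = 0.310, so t_s ≈ 3/σ = 9.68 s.

t_s ≈ 9.68 s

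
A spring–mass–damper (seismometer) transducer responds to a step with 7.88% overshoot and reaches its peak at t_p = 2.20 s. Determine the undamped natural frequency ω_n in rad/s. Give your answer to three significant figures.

ω_n ≈ 1.84 rad/s

From the overshoot, ζ = −ln(OS)/√(π²+ln²(OS)) = 0.629.
t_p = π/ω_d ⇒ ω_d = 1.43 rad/s; then ω_n = ω_d/√(1−ζ²) = 1.84 rad/s.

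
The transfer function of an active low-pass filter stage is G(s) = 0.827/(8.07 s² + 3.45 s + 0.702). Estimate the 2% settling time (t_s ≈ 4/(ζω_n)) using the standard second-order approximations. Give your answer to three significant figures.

t_s ≈ 18.7 s

Dividing through by 8.07: denominator becomes s² + 0.4275 s + 0.08699.
So ω_n = √0.08699 = 0.295 rad/s and ζ = 0.4275/(2·0.295) = 0.725.
t_s ≈ 4/(ζω_n) = 18.7 s.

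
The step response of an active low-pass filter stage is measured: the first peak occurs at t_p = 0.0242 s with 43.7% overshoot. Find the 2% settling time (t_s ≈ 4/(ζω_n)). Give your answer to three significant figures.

t_s ≈ 0.117 s

ζ from %OS: ζ = |ln 0.437|/√(π²+ln²0.437) = 0.255.
t_p = π/ω_d ⇒ ω_d = 130 rad/s; then ω_n = ω_d/√(1−ζ²) = 134 rad/s.
t_s ≈ 4/(ζω_n) = 4/(0.255·134) = 0.117 s.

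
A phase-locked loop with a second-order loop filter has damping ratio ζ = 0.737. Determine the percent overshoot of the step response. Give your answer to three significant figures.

For an underdamped second-order system, %OS = 100·exp(−πζ/√(1−ζ²)).
πζ/√(1−ζ²) = π·0.737/√(1−0.543) = 3.426, so %OS = 100·e^(−3.426) = 3.25%.

%OS ≈ 3.25%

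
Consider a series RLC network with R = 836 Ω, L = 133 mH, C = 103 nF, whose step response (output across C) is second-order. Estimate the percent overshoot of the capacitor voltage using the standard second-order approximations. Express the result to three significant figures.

%OS ≈ 28.9%

For a series RLC circuit (capacitor voltage as output), ω_n = 1/√(LC) = 1/√(133 mH · 103 nF) = 8540 rad/s.
ζ = (R/2)·√(C/L) = (836/2)·√(103 nF/133 mH) = 0.368.
Overshoot: exp(−π·0.368/√(1−0.368²)) = 0.289, i.e. 28.9%.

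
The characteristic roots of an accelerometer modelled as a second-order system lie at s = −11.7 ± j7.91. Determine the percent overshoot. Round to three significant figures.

The poles are at −σ ± jω_d with σ = 11.7 and ω_d = 7.91, so ω_n = √(σ²+ω_d²) = 14.1 rad/s and ζ = σ/ω_n = 0.828.
%OS = 100·exp(−πζ/√(1−ζ²)) = 0.959%.

%OS ≈ 0.959%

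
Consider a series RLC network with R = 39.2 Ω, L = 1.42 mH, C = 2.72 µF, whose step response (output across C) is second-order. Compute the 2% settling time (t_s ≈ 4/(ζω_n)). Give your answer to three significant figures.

t_s ≈ 0.000290 s

For a series RLC circuit (capacitor voltage as output), ω_n = 1/√(LC) = 1/√(1.42 mH · 2.72 µF) = 16100 rad/s.
ζ = (R/2)·√(C/L) = (39.2/2)·√(2.72 µF/1.42 mH) = 0.858.
t_s ≈ 4/(ζω_n) = 0.000290 s.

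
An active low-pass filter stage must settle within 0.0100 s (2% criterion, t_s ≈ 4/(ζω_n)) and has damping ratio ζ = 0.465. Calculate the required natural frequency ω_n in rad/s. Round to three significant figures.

ω_n ≈ 860 rad/s

Rearranging t_s ≈ 4/(ζω_n) gives ω_n = 4/(ζ·t_s) = 4/(0.465 × 0.0100) = 860 rad/s.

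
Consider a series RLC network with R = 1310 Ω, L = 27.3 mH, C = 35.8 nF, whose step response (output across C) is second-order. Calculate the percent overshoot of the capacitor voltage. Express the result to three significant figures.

For a series RLC circuit (capacitor voltage as output), ω_n = 1/√(LC) = 1/√(27.3 mH · 35.8 nF) = 32000 rad/s.
ζ = (R/2)·√(C/L) = (1310/2)·√(35.8 nF/27.3 mH) = 0.750.
%OS = 100 e^{−πζ/√(1−ζ²)} with ζ = 0.750 gives 2.84%.

%OS ≈ 2.84%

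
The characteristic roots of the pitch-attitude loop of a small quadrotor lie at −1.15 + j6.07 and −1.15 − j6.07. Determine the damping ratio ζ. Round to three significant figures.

The poles are at −σ ± jω_d with σ = 1.15 and ω_d = 6.07, so ω_n = √(σ²+ω_d²) = 6.18 rad/s and ζ = σ/ω_n = 0.186.

ζ ≈ 0.186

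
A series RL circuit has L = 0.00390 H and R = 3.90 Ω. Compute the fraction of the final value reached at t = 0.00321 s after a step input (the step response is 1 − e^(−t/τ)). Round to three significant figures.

τ = L/R = 0.00390/3.90 = 0.00100 s.
y(t)/y_∞ = 1 − e^(−t/τ) = 1 − e^(−0.00321/0.00100) = 1 − e^(−3.21) = 0.960.

y/y_∞ ≈ 0.960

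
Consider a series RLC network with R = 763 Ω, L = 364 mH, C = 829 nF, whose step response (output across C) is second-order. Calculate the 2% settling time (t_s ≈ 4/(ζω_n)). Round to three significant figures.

For a series RLC circuit (capacitor voltage as output), ω_n = 1/√(LC) = 1/√(364 mH · 829 nF) = 1820 rad/s.
ζ = (R/2)·√(C/L) = (763/2)·√(829 nF/364 mH) = 0.576.
t_s ≈ 4/(ζω_n) = 0.00382 s.

t_s ≈ 0.00382 s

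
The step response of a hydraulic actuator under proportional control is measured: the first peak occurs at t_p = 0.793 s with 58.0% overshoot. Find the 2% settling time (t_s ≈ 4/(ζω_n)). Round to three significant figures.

ζ from %OS: ζ = |ln 0.580|/√(π²+ln²0.580) = 0.171.
t_p = π/ω_d ⇒ ω_d = 3.96 rad/s; then ω_n = ω_d/√(1−ζ²) = 4.02 rad/s.
t_s ≈ 4/(ζω_n) = 4/(0.171·4.02) = 5.82 s.

t_s ≈ 5.82 s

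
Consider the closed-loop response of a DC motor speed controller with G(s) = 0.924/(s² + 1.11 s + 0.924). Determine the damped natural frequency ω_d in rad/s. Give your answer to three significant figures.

ω_d ≈ 0.785 rad/s

Comparing the denominator to s² + 2ζω_n s + ω_n²: ω_n = √0.924 = 0.961 rad/s, and 2ζω_n = 1.11 so ζ = 1.11/(2·0.961) = 0.577.
ω_d = 0.961·√(1 − 0.577²) = 0.785 rad/s.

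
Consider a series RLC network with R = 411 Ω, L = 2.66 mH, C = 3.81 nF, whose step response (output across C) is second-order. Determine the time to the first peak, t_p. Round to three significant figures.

For a series RLC circuit (capacitor voltage as output), ω_n = 1/√(LC) = 1/√(2.66 mH · 3.81 nF) = 314000 rad/s.
ζ = (R/2)·√(C/L) = (411/2)·√(3.81 nF/2.66 mH) = 0.246.
ω_d = 314000·√(1 − 0.246²) = 304000 rad/s. t_p = π/ω_d = 0.0000103 s.

t_p ≈ 0.0000103 s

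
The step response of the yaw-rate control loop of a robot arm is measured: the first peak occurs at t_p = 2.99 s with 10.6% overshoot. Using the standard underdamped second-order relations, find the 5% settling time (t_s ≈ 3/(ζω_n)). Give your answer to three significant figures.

ζ from %OS: ζ = |ln 0.106|/√(π²+ln²0.106) = 0.581.
From t_p = π/ω_d, ω_d = π/2.99 = 1.05 rad/s, so ω_n = ω_d/√(1−ζ²) = 1.29 rad/s.
t_s ≈ 3/(ζω_n) = 3/(0.581·1.29) = 4.00 s.

t_s ≈ 4.00 s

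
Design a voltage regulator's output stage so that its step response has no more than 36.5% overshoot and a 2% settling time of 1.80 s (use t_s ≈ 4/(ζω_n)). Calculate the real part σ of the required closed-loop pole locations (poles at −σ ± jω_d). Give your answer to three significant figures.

σ ≈ 2.22

The settling-time spec alone fixes σ = ζω_n = 4/t_s = 4/1.80 = 2.22.
(Overshoot then fixes ζ = 0.305 and hence ω_d = σ·√(1−ζ²)/ζ = 6.93 rad/s.)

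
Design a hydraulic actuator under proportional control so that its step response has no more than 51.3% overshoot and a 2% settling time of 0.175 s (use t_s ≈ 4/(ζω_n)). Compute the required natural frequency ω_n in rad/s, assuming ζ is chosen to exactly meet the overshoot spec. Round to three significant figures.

ζ = −ln(OS)/√(π² + (ln OS)²). With OS = 0.513, ln OS = −0.6675 and ζ = 0.6675/3.212 = 0.208.
Then ω_n = 4/(ζ t_s) = 4/(0.208 × 0.175) = 110 rad/s.

ω_n ≈ 110 rad/s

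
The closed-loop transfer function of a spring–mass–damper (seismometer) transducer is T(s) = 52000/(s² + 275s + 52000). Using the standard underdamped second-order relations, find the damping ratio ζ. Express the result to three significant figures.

ω_n = √52000 = 228 rad/s; ζ = 275/(2·228) = 0.603.

ζ ≈ 0.603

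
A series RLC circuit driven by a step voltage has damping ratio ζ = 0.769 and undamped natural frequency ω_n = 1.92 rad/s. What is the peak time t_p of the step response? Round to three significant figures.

The damped frequency is ω_d = ω_n√(1−ζ²) = 1.92·√(1−0.591) = 1.23 rad/s.
Peak time t_p = π/ω_d = π/1.23 = 2.56 s.

t_p ≈ 2.56 s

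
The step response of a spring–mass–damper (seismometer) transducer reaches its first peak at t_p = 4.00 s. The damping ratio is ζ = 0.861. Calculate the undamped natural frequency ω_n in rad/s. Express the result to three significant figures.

Peak time t_p = π/ω_d, so ω_d = π/t_p = π/4.00 = 0.785 rad/s.
ω_n = ω_d/√(1−ζ²) = 0.785/√0.259 = 1.54 rad/s.

ω_n ≈ 1.54 rad/s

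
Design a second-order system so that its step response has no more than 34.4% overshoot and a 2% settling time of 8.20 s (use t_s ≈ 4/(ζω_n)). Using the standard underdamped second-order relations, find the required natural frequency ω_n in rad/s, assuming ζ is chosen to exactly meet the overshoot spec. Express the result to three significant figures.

Inverting the overshoot relation: ζ = |ln 0.344|/√(π² + ln²0.344) = 0.322.
Then ω_n = 4/(ζ t_s) = 4/(0.322 × 8.20) = 1.52 rad/s.

ω_n ≈ 1.52 rad/s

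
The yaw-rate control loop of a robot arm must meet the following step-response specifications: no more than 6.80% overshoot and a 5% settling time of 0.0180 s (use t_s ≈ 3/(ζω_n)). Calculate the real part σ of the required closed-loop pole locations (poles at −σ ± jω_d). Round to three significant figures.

The settling-time spec alone fixes σ = ζω_n = 3/t_s = 3/0.0180 = 167.
(Overshoot then fixes ζ = 0.650 and hence ω_d = σ·√(1−ζ²)/ζ = 195 rad/s.)

σ ≈ 167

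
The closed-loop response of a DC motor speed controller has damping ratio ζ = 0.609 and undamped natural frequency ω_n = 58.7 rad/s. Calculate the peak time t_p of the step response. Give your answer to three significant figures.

The damped frequency is ω_d = ω_n√(1−ζ²) = 58.7·√(1−0.371) = 46.6 rad/s.
Peak time t_p = π/ω_d = π/46.6 = 0.0675 s.

t_p ≈ 0.0675 s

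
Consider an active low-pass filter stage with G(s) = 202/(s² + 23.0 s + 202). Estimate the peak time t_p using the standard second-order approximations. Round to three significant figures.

ω_n = √202 = 14.2 rad/s; ζ = 23.0/(2·14.2) = 0.809.
The damped frequency ω_d = ω_n√(1−ζ²) = 8.35 rad/s. Then t_p = π/ω_d = 0.376 s.

t_p ≈ 0.376 s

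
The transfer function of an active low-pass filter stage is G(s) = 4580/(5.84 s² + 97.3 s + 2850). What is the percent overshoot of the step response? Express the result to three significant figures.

%OS ≈ 27.8%

Dividing through by 5.84: denominator becomes s² + 16.66 s + 488.0.
So ω_n = √488.0 = 22.1 rad/s and ζ = 16.66/(2·22.1) = 0.377.
%OS = 100·exp(−πζ/√(1−ζ²)) = 27.8%.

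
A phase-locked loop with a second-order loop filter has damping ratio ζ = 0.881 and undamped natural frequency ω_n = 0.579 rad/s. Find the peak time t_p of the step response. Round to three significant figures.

The damped frequency is ω_d = ω_n√(1−ζ²) = 0.579·√(1−0.776) = 0.274 rad/s.
Peak time t_p = π/ω_d = π/0.274 = 11.5 s.

t_p ≈ 11.5 s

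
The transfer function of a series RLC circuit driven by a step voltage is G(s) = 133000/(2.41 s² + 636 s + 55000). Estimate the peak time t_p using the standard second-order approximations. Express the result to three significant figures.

Dividing through by 2.41: denominator becomes s² + 263.9 s + 22820.
So ω_n = √22820 = 151 rad/s and ζ = 263.9/(2·151) = 0.873.
ω_d = ω_n√(1−ζ²) = 73.6 rad/s. t_p = π/ω_d = 0.0427 s.

t_p ≈ 0.0427 s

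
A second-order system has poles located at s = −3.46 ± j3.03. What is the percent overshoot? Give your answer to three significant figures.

The poles are at −σ ± jω_d with σ = 3.46 and ω_d = 3.03, so ω_n = √(σ²+ω_d²) = 4.60 rad/s and ζ = σ/ω_n = 0.752.
%OS = 100 e^{−πζ/√(1−ζ²)} with ζ = 0.752 gives 2.77%.

%OS ≈ 2.77%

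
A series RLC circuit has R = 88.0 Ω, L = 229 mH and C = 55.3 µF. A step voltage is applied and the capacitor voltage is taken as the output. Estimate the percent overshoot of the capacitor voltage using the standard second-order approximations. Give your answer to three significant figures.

%OS ≈ 5.27%

For a series RLC circuit (capacitor voltage as output), ω_n = 1/√(LC) = 1/√(229 mH · 55.3 µF) = 281 rad/s.
ζ = (R/2)·√(C/L) = (88.0/2)·√(55.3 µF/229 mH) = 0.684.
%OS = 100 e^{−πζ/√(1−ζ²)} with ζ = 0.684 gives 5.27%.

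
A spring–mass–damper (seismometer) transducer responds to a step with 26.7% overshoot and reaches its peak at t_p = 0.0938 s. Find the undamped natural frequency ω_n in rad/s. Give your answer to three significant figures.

ω_n ≈ 36.3 rad/s

The overshoot fixes ζ = −ln(OS)/√(π²+ln²(OS)) = 0.387.
From t_p = π/ω_d, ω_d = π/0.0938 = 33.5 rad/s, so ω_n = ω_d/√(1−ζ²) = 36.3 rad/s.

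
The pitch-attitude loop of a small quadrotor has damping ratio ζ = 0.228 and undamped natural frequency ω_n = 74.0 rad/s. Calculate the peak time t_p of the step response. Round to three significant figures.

t_p ≈ 0.0436 s

The damped frequency is ω_d = ω_n√(1−ζ²) = 74.0·√(1−0.0520) = 72.1 rad/s.
Peak time t_p = π/ω_d = π/72.1 = 0.0436 s.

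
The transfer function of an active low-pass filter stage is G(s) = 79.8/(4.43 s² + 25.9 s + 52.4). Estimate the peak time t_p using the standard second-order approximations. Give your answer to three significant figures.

Dividing through by 4.43: denominator becomes s² + 5.847 s + 11.83.
So ω_n = √11.83 = 3.44 rad/s and ζ = 5.847/(2·3.44) = 0.850.
ω_d = ω_n√(1−ζ²) = 1.81 rad/s. t_p = π/ω_d = 1.73 s.

t_p ≈ 1.73 s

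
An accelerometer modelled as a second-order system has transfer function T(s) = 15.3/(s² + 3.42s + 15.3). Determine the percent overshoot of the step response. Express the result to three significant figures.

ω_n = √15.3 = 3.91 rad/s; ζ = 3.42/(2·3.91) = 0.437.
%OS = 100·exp(−πζ/√(1−ζ²)) = 21.7%.

%OS ≈ 21.7%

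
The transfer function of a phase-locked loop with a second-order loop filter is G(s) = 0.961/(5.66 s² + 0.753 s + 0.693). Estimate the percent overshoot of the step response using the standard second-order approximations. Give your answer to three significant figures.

Dividing through by 5.66: denominator becomes s² + 0.1330 s + 0.1224.
So ω_n = √0.1224 = 0.350 rad/s and ζ = 0.1330/(2·0.350) = 0.190.
%OS = 100 e^{−πζ/√(1−ζ²)} with ζ = 0.190 gives 54.4%.

%OS ≈ 54.4%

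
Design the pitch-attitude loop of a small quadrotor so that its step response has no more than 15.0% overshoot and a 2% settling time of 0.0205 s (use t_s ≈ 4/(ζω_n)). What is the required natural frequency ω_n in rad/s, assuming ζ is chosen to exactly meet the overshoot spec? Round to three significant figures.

ζ = −ln(OS)/√(π² + (ln OS)²). With OS = 0.150, ln OS = −1.897 and ζ = 1.897/3.670 = 0.517.
From t_s ≈ 4/(ζω_n): ω_n = 4/(ζ·t_s) = 4/(0.517·0.0205) = 377 rad/s.

ω_n ≈ 377 rad/s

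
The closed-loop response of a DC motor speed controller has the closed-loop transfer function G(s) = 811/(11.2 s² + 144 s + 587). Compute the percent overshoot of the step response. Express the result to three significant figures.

%OS ≈ 0.232%

Dividing through by 11.2: denominator becomes s² + 12.86 s + 52.41.
So ω_n = √52.41 = 7.24 rad/s and ζ = 12.86/(2·7.24) = 0.888.
%OS = 100·exp(−πζ/√(1−ζ²)) = 0.232%.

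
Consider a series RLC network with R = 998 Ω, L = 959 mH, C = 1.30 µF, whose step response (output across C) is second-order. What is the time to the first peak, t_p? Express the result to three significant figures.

t_p ≈ 0.00431 s

For a series RLC circuit (capacitor voltage as output), ω_n = 1/√(LC) = 1/√(959 mH · 1.30 µF) = 896 rad/s.
ζ = (R/2)·√(C/L) = (998/2)·√(1.30 µF/959 mH) = 0.581.
ω_d = ω_n√(1−ζ²) = 729 rad/s. t_p = π/ω_d = 0.00431 s.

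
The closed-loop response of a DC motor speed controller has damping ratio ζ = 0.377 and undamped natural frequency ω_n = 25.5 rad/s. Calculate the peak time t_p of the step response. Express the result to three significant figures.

The damped frequency is ω_d = ω_n√(1−ζ²) = 25.5·√(1−0.142) = 23.6 rad/s.
Peak time t_p = π/ω_d = π/23.6 = 0.133 s.

t_p ≈ 0.133 s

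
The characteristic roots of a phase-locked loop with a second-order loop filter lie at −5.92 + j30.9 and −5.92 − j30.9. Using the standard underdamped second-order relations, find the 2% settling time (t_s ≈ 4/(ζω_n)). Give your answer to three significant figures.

t_s ≈ 0.676 s

For poles at −σ ± jω_d, ζω_n = σ = 5.92, so t_s ≈ 4/σ = 0.676 s.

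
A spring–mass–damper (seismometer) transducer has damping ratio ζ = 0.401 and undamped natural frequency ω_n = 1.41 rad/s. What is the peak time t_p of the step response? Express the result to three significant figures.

The damped frequency is ω_d = ω_n√(1−ζ²) = 1.41·√(1−0.161) = 1.29 rad/s.
Peak time t_p = π/ω_d = π/1.29 = 2.43 s.

t_p ≈ 2.43 s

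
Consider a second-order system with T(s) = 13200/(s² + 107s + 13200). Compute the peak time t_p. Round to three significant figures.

t_p ≈ 0.0309 s

Matching coefficients with s² + 2ζω_n s + ω_n² gives ω_n² = 13200 ⇒ ω_n = 115 rad/s, and ζ = 107/(2ω_n) = 0.466.
ω_d = 115·√(1 − 0.466²) = 102 rad/s. Then t_p = π/ω_d = 0.0309 s.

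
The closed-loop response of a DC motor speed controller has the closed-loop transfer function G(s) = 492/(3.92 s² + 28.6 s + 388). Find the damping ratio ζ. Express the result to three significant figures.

ζ ≈ 0.367

Dividing through by 3.92: denominator becomes s² + 7.296 s + 98.98.
So ω_n = √98.98 = 9.95 rad/s and ζ = 7.296/(2·9.95) = 0.367.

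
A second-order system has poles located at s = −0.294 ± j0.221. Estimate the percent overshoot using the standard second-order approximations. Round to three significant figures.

The poles are at −σ ± jω_d with σ = 0.294 and ω_d = 0.221, so ω_n = √(σ²+ω_d²) = 0.368 rad/s and ζ = σ/ω_n = 0.799.
%OS = 100 e^{−πζ/√(1−ζ²)} with ζ = 0.799 gives 1.53%.

%OS ≈ 1.53%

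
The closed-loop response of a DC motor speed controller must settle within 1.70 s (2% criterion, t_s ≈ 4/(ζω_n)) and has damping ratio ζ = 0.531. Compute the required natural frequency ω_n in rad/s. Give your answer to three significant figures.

ω_n ≈ 4.43 rad/s

Rearranging t_s ≈ 4/(ζω_n) gives ω_n = 4/(ζ·t_s) = 4/(0.531 × 1.70) = 4.43 rad/s.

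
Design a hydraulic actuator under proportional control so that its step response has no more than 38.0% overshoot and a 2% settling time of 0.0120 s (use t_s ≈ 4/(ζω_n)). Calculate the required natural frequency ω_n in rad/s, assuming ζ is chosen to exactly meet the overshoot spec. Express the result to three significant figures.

Inverting the overshoot relation: ζ = |ln 0.380|/√(π² + ln²0.380) = 0.294.
Then ω_n = 4/(ζ t_s) = 4/(0.294 × 0.0120) = 1130 rad/s.

ω_n ≈ 1130 rad/s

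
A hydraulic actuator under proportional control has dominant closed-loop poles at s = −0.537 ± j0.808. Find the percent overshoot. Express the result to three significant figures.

%OS ≈ 12.4%

With σ = 0.537, ω_d = 0.808: ω_n = √(σ²+ω_d²) = 0.970 rad/s, ζ = σ/ω_n = 0.554.
%OS = 100·exp(−πζ/√(1−ζ²)) = 12.4%.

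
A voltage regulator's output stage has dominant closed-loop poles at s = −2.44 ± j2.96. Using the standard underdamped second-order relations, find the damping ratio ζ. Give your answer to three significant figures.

|pole| = ω_n = √(2.44² + 2.96²) = 3.84 rad/s; ζ = cos θ = σ/ω_n = 0.636.

ζ ≈ 0.636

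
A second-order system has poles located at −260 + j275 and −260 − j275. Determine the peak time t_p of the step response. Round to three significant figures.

t_p ≈ 0.0114 s

t_p = π/ω_d with ω_d = 275 (the imaginary part), so t_p = 0.0114 s.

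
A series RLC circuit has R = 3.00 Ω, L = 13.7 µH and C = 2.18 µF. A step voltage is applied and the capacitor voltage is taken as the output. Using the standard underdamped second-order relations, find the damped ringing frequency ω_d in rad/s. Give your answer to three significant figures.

For a series RLC circuit (capacitor voltage as output), ω_n = 1/√(LC) = 1/√(13.7 µH · 2.18 µF) = 183000 rad/s.
ζ = (R/2)·√(C/L) = (3.00/2)·√(2.18 µF/13.7 µH) = 0.598.
ω_d = ω_n√(1−ζ²) = 147000 rad/s.

ω_d ≈ 147000 rad/s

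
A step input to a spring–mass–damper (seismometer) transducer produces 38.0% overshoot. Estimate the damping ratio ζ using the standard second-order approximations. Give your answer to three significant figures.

ζ = −ln(OS)/√(π² + (ln OS)²). With OS = 0.380, ln OS = −0.9676 and ζ = 0.9676/3.287 = 0.294.

ζ ≈ 0.294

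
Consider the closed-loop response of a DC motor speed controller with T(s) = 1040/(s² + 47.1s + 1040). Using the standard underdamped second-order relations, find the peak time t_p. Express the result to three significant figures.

Comparing the denominator to s² + 2ζω_n s + ω_n²: ω_n = √1040 = 32.2 rad/s, and 2ζω_n = 47.1 so ζ = 47.1/(2·32.2) = 0.730.
ω_d = 32.2·√(1 − 0.730²) = 22.0 rad/s. Then t_p = π/ω_d = 0.143 s.

t_p ≈ 0.143 s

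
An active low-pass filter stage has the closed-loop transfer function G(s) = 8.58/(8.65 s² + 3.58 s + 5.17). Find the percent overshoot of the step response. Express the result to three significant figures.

Dividing through by 8.65: denominator becomes s² + 0.4139 s + 0.5977.
So ω_n = √0.5977 = 0.773 rad/s and ζ = 0.4139/(2·0.773) = 0.268.
%OS = 100 e^{−πζ/√(1−ζ²)} with ζ = 0.268 gives 41.8%.

%OS ≈ 41.8%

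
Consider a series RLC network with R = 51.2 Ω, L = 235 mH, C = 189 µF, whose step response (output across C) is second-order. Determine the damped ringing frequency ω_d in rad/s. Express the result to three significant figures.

ω_d ≈ 103 rad/s

For a series RLC circuit (capacitor voltage as output), ω_n = 1/√(LC) = 1/√(235 mH · 189 µF) = 150 rad/s.
ζ = (R/2)·√(C/L) = (51.2/2)·√(189 µF/235 mH) = 0.726.
The damped frequency ω_d = ω_n√(1−ζ²) = 103 rad/s.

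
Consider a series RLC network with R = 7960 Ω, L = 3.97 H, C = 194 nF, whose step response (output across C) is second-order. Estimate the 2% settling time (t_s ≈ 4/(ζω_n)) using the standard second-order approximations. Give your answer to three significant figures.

For a series RLC circuit (capacitor voltage as output), ω_n = 1/√(LC) = 1/√(3.97 H · 194 nF) = 1140 rad/s.
ζ = (R/2)·√(C/L) = (7960/2)·√(194 nF/3.97 H) = 0.880.
t_s ≈ 4/(ζω_n) = 0.00399 s.

t_s ≈ 0.00399 s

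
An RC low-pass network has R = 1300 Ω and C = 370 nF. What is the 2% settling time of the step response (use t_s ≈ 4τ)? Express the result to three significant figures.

τ = RC = 1300 × 370 nF = 0.000481 s.
t_s ≈ 4τ = 0.00192 s.

t_s ≈ 0.00192 s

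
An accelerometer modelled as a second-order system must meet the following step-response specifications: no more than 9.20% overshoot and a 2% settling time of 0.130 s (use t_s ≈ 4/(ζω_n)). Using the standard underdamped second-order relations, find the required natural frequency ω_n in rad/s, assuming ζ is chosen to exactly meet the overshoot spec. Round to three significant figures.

Inverting the overshoot relation: ζ = |ln 0.0920|/√(π² + ln²0.0920) = 0.605.
From t_s ≈ 4/(ζω_n): ω_n = 4/(ζ·t_s) = 4/(0.605·0.130) = 50.9 rad/s.

ω_n ≈ 50.9 rad/s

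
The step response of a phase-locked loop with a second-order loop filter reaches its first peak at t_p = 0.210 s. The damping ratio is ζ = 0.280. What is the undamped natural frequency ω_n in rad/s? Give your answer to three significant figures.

ω_n ≈ 15.6 rad/s

Peak time t_p = π/ω_d, so ω_d = π/t_p = π/0.210 = 15.0 rad/s.
ω_n = ω_d/√(1−ζ²) = 15.0/√0.922 = 15.6 rad/s.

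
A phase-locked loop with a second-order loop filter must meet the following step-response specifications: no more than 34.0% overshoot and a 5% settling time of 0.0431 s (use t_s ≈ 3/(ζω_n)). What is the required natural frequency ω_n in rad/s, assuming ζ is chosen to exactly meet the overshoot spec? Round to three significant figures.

From %OS = 100·exp(−πζ/√(1−ζ²)), invert to get ζ = −ln(OS)/√(π² + ln²(OS)) with OS = 0.340.
−ln 0.340 = 1.079, so ζ = 1.079/√(π² + 1.164) = 0.325.
Then ω_n = 3/(ζ t_s) = 3/(0.325 × 0.0431) = 214 rad/s.

ω_n ≈ 214 rad/s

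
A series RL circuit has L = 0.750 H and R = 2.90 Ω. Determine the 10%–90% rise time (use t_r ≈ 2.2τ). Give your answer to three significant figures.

t_r ≈ 0.569 s

τ = L/R = 0.750/2.90 = 0.259 s.
t_r ≈ 2.2τ = 0.569 s.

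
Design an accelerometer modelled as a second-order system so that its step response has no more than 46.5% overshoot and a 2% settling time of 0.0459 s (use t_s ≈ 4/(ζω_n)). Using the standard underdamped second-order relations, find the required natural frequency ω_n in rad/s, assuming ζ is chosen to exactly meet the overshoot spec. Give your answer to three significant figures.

ζ = −ln(OS)/√(π² + (ln OS)²). With OS = 0.465, ln OS = −0.7657 and ζ = 0.7657/3.234 = 0.237.
From t_s ≈ 4/(ζω_n): ω_n = 4/(ζ·t_s) = 4/(0.237·0.0459) = 368 rad/s.

ω_n ≈ 368 rad/s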